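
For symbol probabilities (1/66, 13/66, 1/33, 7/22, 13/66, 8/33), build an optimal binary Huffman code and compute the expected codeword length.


Huffman construction (repeatedly merge the two least-probable nodes; each merge adds 1 bit to every symbol beneath it): 1/66 + 1/33 = 1/22; 1/22 + 13/66 = 8/33; 13/66 + 8/33 = 29/66; 8/33 + 7/22 = 37/66; 29/66 + 37/66 = 1. Resulting codeword lengths (in the order the probabilities were given): (4, 3, 4, 2, 2, 2). L_avg = sum(p_i * l_i) = 1/66*4 + 13/66*3 + 1/33*4 + 7/22*2 + 13/66*2 + 8/33*2 = 151/66 = 2.2879

2.2879 bits


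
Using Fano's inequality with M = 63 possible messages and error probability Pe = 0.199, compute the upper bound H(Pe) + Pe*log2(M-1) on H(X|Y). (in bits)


H(Pe) = -Pe*log2(Pe) - (1-Pe)*log2(1-Pe) = -0.199*log2(0.199) - 0.801*log2(0.801) = 0.463503 + 0.256421 = 0.7199. Pe*log2(M-1) = 0.199*log2(62) = 1.184885. Bound = H(Pe) + Pe*log2(M-1) = 0.463503 + 0.256421 + 1.184885 = 1.9048

1.9048 bits


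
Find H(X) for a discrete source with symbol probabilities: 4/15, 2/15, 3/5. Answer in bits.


H = -sum(p_i * log2(p_i)). Terms: -(4/15)*log2(4/15) = 0.508504; -(2/15)*log2(2/15) = 0.387585; -(3/5)*log2(3/5) = 0.442179. H = 0.508504 + 0.387585 + 0.442179 = 1.3383

1.3383 bits


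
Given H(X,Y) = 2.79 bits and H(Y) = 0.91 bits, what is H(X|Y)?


H(X|Y) = H(X,Y) - H(Y) = 2.79 - 0.91 = 1.88

1.88 bits


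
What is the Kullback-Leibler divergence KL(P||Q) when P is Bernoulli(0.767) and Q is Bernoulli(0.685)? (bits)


KL = p*log2(p/q) + (1-p)*log2((1-p)/(1-q)) = 0.767*log2(0.767/0.685) + 0.233*log2(0.233/0.315) = 0.0238

0.0238 bits


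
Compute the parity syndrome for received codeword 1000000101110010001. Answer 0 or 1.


Syndrome = XOR of all bits = 1 XOR 0 XOR 0 XOR 0 XOR 0 XOR 0 XOR 0 XOR 1 XOR 0 XOR 1 XOR 1 XOR 1 XOR 0 XOR 0 XOR 1 XOR 0 XOR 0 XOR 0 XOR 1 = 1

1


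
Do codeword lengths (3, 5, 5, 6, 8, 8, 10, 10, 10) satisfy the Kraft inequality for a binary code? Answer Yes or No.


Kraft sum = sum(2^(-l_i)) = 0.2139, need <= 1. Result: satisfied (a binary prefix-free code with these lengths exists)

Yes


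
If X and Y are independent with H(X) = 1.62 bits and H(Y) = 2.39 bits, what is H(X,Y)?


For independent variables, H(X,Y) = H(X) + H(Y) = 1.62 + 2.39 = 4.01

4.01 bits


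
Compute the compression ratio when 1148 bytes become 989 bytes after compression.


Ratio = original / compressed = 1148 / 989 = 1.1608

1.1608


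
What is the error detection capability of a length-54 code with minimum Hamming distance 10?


Detection capability = d_min - 1 = 10 - 1 = 9

9 errors


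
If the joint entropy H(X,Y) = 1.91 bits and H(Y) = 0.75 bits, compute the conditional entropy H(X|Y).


H(X|Y) = H(X,Y) - H(Y) = 1.91 - 0.75 = 1.16

1.16 bits


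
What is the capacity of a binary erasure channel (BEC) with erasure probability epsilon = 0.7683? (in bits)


C = 1 - epsilon = 1 - 0.7683 = 0.2317

0.2317 bits


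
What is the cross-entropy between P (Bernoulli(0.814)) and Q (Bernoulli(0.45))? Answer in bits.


H(P,Q) = -p*log2(q) - (1-p)*log2(1-q). -0.814*log2(0.45) = 0.937731; -0.186*log2(0.55) = 0.160424. H(P,Q) = 0.937731 + 0.160424 = 1.0982

1.0982 bits


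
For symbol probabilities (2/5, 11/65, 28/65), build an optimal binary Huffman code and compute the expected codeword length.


Huffman construction (repeatedly merge the two least-probable nodes; each merge adds 1 bit to every symbol beneath it): 11/65 + 2/5 = 37/65; 28/65 + 37/65 = 1. Resulting codeword lengths (in the order the probabilities were given): (2, 2, 1). L_avg = sum(p_i * l_i) = 2/5*2 + 11/65*2 + 28/65*1 = 102/65 = 1.5692

1.5692 bits


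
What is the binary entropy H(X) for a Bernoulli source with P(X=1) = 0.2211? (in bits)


H = -p*log2(p) - (1-p)*log2(1-p). -0.2211*log2(0.2211) = 0.481385; -0.7789*log2(0.7789) = 0.280786. H = 0.481385 + 0.280786 = 0.7622

0.7622 bits


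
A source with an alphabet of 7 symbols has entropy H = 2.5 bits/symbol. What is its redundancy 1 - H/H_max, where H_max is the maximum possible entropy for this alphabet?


H_max = log2(K) = log2(7) = 2.8074 bits/symbol. Redundancy = 1 - H/H_max = 1 - 2.5/2.8074 = 1 - 0.8905 = 0.1095

0.1095


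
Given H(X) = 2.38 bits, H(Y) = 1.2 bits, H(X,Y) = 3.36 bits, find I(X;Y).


I(X;Y) = H(X) + H(Y) - H(X,Y) = 2.38 + 1.2 - 3.36 = 0.22

0.22 bits


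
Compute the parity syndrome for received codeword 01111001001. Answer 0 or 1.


Syndrome = XOR of all bits = 0 XOR 1 XOR 1 XOR 1 XOR 1 XOR 0 XOR 0 XOR 1 XOR 0 XOR 0 XOR 1 = 0

0


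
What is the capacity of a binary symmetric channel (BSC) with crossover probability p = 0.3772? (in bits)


H(p) = -p*log2(p) - (1-p)*log2(1-p) = -0.3772*log2(0.3772) - 0.6228*log2(0.6228) = 0.530569 + 0.425472 = 0.956. C = 1 - H(p) = 1 - 0.956 = 0.044

0.044 bits


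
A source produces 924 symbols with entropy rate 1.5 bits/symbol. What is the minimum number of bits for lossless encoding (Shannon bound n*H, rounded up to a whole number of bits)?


Minimum bits >= n * H = 924 * 1.5 = 1386.0, rounded up to a whole number of bits = 1386

1386 bits


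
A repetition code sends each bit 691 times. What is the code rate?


Rate = k/n = 1/691

1/691


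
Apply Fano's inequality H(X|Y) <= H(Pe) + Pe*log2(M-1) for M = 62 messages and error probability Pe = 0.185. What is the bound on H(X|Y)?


H(Pe) = -Pe*log2(Pe) - (1-Pe)*log2(1-Pe) = -0.185*log2(0.185) - 0.815*log2(0.815) = 0.450365 + 0.240529 = 0.6909. Pe*log2(M-1) = 0.185*log2(61) = 1.097186. Bound = H(Pe) + Pe*log2(M-1) = 0.450365 + 0.240529 + 1.097186 = 1.7881

1.7881 bits


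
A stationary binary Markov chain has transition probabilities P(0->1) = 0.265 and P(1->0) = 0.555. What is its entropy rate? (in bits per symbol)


Stationary distribution: pi_0 = p10/(p01+p10) = 0.6768, pi_1 = 0.3232. Entropy rate H' = pi_0*H(p01) + pi_1*H(p10) = 0.6768*0.8342 + 0.3232*0.9913 = 0.885

0.885 bits/symbol


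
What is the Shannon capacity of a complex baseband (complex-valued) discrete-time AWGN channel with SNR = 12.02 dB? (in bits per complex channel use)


SNR_linear = 10^(12.02/10) = 15.9221; C = log2(1 + SNR_linear) = log2(1 + 15.9221) = 4.0808

4.0808 bits/channel use


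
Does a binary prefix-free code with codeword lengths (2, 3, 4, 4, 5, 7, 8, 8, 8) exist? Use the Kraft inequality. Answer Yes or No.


Kraft sum = sum(2^(-l_i)) = 0.5508, need <= 1. Result: satisfied (a binary prefix-free code with these lengths exists)

Yes


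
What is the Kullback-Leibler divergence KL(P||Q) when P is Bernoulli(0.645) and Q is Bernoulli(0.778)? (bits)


KL = p*log2(p/q) + (1-p)*log2((1-p)/(1-q)) = 0.645*log2(0.645/0.778) + 0.355*log2(0.355/0.222) = 0.066

0.066 bits


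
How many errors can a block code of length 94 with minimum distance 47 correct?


Correction capability = floor((d-1)/2) = floor((47-1)/2) = 23

23 errors


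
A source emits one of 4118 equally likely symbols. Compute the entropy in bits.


H = log2(n) = log2(4118) = 12.0077

12.0077 bits


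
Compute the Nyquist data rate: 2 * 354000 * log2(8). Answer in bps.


Rate = 2 * B * log2(M) = 2 * 354000 * 3.0 = 2124000.0

2124000.0 bps


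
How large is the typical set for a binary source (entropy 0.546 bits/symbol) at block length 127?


log2|A_typical| = nH = 127 * 0.546 = 69.342, so |A_typical| ~ 2^69.342 = 7.482e+20

7.482e+20


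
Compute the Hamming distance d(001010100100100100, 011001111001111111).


Count differing positions: . ^ . . ^ ^ . ^ ^ ^ . ^ . ^ ^ . ^ ^ = 11 differences

11


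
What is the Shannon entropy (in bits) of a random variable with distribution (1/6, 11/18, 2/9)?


H = -sum(p_i * log2(p_i)). Terms: -(1/6)*log2(1/6) = 0.430827; -(11/18)*log2(11/18) = 0.434190; -(2/9)*log2(2/9) = 0.482206. H = 0.430827 + 0.434190 + 0.482206 = 1.3472

1.3472 bits


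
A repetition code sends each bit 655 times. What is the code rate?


Rate = k/n = 1/655

1/655


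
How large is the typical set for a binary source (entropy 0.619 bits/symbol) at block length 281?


log2|A_typical| = nH = 281 * 0.619 = 173.939, so |A_typical| ~ 2^173.939 = 2.295e+52

2.295e+52


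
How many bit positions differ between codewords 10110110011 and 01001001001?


Count differing positions: ^ ^ ^ ^ ^ ^ ^ ^ . ^ . = 9 differences

9


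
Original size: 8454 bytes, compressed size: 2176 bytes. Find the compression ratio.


Ratio = original / compressed = 8454 / 2176 = 3.8851

3.8851


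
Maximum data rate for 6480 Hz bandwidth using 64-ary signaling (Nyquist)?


Rate = 2 * B * log2(M) = 2 * 6480 * 6.0 = 77760.0

77760.0 bps


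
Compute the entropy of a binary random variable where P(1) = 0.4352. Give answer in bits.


H = -p*log2(p) - (1-p)*log2(1-p). -0.4352*log2(0.4352) = 0.522349; -0.5648*log2(0.5648) = 0.465501. H = 0.522349 + 0.465501 = 0.9878

0.9878 bits


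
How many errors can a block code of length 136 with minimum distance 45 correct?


Correction capability = floor((d-1)/2) = floor((45-1)/2) = 22

22 errors


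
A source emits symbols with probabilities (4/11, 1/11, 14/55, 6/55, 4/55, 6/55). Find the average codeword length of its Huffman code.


Huffman construction (repeatedly merge the two least-probable nodes; each merge adds 1 bit to every symbol beneath it): 4/55 + 1/11 = 9/55; 6/55 + 6/55 = 12/55; 9/55 + 12/55 = 21/55; 14/55 + 4/11 = 34/55; 21/55 + 34/55 = 1. Resulting codeword lengths (in the order the probabilities were given): (2, 3, 2, 3, 3, 3). L_avg = sum(p_i * l_i) = 4/11*2 + 1/11*3 + 14/55*2 + 6/55*3 + 4/55*3 + 6/55*3 = 131/55 = 2.3818

2.3818 bits


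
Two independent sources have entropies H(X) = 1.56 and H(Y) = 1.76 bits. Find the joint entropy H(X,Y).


For independent variables, H(X,Y) = H(X) + H(Y) = 1.56 + 1.76 = 3.32

3.32 bits


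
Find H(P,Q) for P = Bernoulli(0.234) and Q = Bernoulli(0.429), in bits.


H(P,Q) = -p*log2(q) - (1-p)*log2(1-q). -0.234*log2(0.429) = 0.285702; -0.766*log2(0.571) = 0.619263. H(P,Q) = 0.285702 + 0.619263 = 0.905

0.905 bits


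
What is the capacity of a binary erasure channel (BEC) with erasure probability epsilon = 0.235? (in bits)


C = 1 - epsilon = 1 - 0.235 = 0.765

0.765 bits


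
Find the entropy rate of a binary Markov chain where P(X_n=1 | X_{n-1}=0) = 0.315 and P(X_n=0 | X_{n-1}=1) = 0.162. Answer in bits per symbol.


Stationary distribution: pi_0 = p10/(p01+p10) = 0.3396, pi_1 = 0.6604. Entropy rate H' = pi_0*H(p01) + pi_1*H(p10) = 0.3396*0.8989 + 0.6604*0.6391 = 0.7273

0.7273 bits/symbol


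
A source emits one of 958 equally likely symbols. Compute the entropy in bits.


H = log2(n) = log2(958) = 9.9039

9.9039 bits


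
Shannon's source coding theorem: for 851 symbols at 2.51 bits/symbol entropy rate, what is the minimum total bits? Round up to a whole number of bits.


Minimum bits >= n * H = 851 * 2.51 = 2136.01, rounded up to a whole number of bits = 2137

2137 bits


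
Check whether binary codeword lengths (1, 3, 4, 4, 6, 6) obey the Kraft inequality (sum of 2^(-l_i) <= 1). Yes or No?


Kraft sum = sum(2^(-l_i)) = 0.7812, need <= 1. Result: satisfied (a binary prefix-free code with these lengths exists)

Yes


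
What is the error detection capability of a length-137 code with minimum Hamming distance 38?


Detection capability = d_min - 1 = 38 - 1 = 37

37 errors


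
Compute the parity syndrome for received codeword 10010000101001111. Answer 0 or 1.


Syndrome = XOR of all bits = 1 XOR 0 XOR 0 XOR 1 XOR 0 XOR 0 XOR 0 XOR 0 XOR 1 XOR 0 XOR 1 XOR 0 XOR 0 XOR 1 XOR 1 XOR 1 XOR 1 = 0

0


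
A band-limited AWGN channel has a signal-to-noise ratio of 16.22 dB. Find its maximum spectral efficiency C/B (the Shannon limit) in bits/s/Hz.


SNR_linear = 10^(16.22/10) = 41.8794; C/B = log2(1 + SNR_linear) = log2(1 + 41.8794) = 5.4222

5.4222 bits/s/Hz


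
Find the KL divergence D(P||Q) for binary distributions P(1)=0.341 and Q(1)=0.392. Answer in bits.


KL = p*log2(p/q) + (1-p)*log2((1-p)/(1-q)) = 0.341*log2(0.341/0.392) + 0.659*log2(0.659/0.608) = 0.008

0.008 bits


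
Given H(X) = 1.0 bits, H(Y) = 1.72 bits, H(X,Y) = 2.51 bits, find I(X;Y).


I(X;Y) = H(X) + H(Y) - H(X,Y) = 1.0 + 1.72 - 2.51 = 0.21

0.21 bits


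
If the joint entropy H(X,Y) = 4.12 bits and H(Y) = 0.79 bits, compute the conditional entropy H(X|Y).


H(X|Y) = H(X,Y) - H(Y) = 4.12 - 0.79 = 3.33

3.33 bits


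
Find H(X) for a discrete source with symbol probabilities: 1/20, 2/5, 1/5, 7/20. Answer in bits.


H = -sum(p_i * log2(p_i)). Terms: -(1/20)*log2(1/20) = 0.216096; -(2/5)*log2(2/5) = 0.528771; -(1/5)*log2(1/5) = 0.464386; -(7/20)*log2(7/20) = 0.530101. H = 0.216096 + 0.528771 + 0.464386 + 0.530101 = 1.7394

1.7394 bits


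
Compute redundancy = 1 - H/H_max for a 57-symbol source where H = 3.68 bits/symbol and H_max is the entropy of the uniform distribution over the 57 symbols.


H_max = log2(K) = log2(57) = 5.8329 bits/symbol. Redundancy = 1 - H/H_max = 1 - 3.68/5.8329 = 1 - 0.6309 = 0.3691

0.3691


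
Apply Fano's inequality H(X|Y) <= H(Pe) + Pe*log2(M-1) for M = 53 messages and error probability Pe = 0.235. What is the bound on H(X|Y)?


H(Pe) = -Pe*log2(Pe) - (1-Pe)*log2(1-Pe) = -0.235*log2(0.235) - 0.765*log2(0.765) = 0.490978 + 0.295648 = 0.7866. Pe*log2(M-1) = 0.235*log2(52) = 1.339603. Bound = H(Pe) + Pe*log2(M-1) = 0.490978 + 0.295648 + 1.339603 = 2.1262

2.1262 bits


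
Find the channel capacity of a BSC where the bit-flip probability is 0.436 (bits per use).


H(p) = -p*log2(p) - (1-p)*log2(1-p) = -0.436*log2(0.436) - 0.564*log2(0.564) = 0.522154 + 0.465995 = 0.9881. C = 1 - H(p) = 1 - 0.9881 = 0.0119

0.0119 bits


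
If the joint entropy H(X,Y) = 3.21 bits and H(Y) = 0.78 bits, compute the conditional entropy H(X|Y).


H(X|Y) = H(X,Y) - H(Y) = 3.21 - 0.78 = 2.43

2.43 bits


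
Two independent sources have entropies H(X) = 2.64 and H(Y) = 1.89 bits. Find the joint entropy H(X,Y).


For independent variables, H(X,Y) = H(X) + H(Y) = 2.64 + 1.89 = 4.53

4.53 bits


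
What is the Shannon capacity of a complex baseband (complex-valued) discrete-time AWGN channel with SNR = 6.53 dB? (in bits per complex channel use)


SNR_linear = 10^(6.53/10) = 4.4978; C = log2(1 + SNR_linear) = log2(1 + 4.4978) = 2.4589

2.4589 bits/channel use


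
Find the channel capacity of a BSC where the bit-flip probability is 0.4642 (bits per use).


H(p) = -p*log2(p) - (1-p)*log2(1-p) = -0.4642*log2(0.4642) - 0.5358*log2(0.5358) = 0.513954 + 0.482345 = 0.9963. C = 1 - H(p) = 1 - 0.9963 = 0.0037

0.0037 bits


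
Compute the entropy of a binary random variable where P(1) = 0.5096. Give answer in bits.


H = -p*log2(p) - (1-p)*log2(1-p). -0.5096*log2(0.5096) = 0.495618; -0.4904*log2(0.4904) = 0.504116. H = 0.495618 + 0.504116 = 0.9997

0.9997 bits


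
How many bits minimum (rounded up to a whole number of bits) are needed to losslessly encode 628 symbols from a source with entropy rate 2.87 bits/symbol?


Minimum bits >= n * H = 628 * 2.87 = 1802.36, rounded up to a whole number of bits = 1803

1803 bits


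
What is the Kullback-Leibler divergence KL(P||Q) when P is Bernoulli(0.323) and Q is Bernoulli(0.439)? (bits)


KL = p*log2(p/q) + (1-p)*log2((1-p)/(1-q)) = 0.323*log2(0.323/0.439) + 0.677*log2(0.677/0.561) = 0.0406

0.0406 bits


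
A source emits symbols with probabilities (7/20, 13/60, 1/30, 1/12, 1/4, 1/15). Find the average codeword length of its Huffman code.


Huffman construction (repeatedly merge the two least-probable nodes; each merge adds 1 bit to every symbol beneath it): 1/30 + 1/15 = 1/10; 1/12 + 1/10 = 11/60; 11/60 + 13/60 = 2/5; 1/4 + 7/20 = 3/5; 2/5 + 3/5 = 1. Resulting codeword lengths (in the order the probabilities were given): (2, 2, 4, 3, 2, 4). L_avg = sum(p_i * l_i) = 7/20*2 + 13/60*2 + 1/30*4 + 1/12*3 + 1/4*2 + 1/15*4 = 137/60 = 2.2833

2.2833 bits


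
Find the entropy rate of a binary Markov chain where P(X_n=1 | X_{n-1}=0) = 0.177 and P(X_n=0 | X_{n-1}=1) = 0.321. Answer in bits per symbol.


Stationary distribution: pi_0 = p10/(p01+p10) = 0.6446, pi_1 = 0.3554. Entropy rate H' = pi_0*H(p01) + pi_1*H(p10) = 0.6446*0.6735 + 0.3554*0.9055 = 0.7559

0.7559 bits/symbol


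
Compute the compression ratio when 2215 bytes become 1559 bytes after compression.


Ratio = original / compressed = 2215 / 1559 = 1.4208

1.4208


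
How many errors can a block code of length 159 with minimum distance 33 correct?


Correction capability = floor((d-1)/2) = floor((33-1)/2) = 16

16 errors


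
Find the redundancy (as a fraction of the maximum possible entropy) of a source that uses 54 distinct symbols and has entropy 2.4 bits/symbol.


H_max = log2(K) = log2(54) = 5.7549 bits/symbol. Redundancy = 1 - H/H_max = 1 - 2.4/5.7549 = 1 - 0.417 = 0.583

0.583


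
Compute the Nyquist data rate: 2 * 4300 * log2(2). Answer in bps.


Rate = 2 * B * log2(M) = 2 * 4300 * 1.0 = 8600.0

8600.0 bps


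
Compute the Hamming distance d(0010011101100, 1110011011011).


Count differing positions: ^ ^ . . . . . ^ ^ . ^ ^ ^ = 7 differences

7


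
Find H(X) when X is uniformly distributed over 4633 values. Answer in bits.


H = log2(n) = log2(4633) = 12.1777

12.1777 bits


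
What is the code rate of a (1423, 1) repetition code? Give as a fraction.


Rate = k/n = 1/1423

1/1423


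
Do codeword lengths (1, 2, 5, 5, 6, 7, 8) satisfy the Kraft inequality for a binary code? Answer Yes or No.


Kraft sum = sum(2^(-l_i)) = 0.8398, need <= 1. Result: satisfied (a binary prefix-free code with these lengths exists)

Yes


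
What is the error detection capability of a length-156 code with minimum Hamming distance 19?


Detection capability = d_min - 1 = 19 - 1 = 18

18 errors


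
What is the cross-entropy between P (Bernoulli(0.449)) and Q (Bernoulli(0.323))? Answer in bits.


H(P,Q) = -p*log2(q) - (1-p)*log2(1-q). -0.449*log2(0.323) = 0.732047; -0.551*log2(0.677) = 0.310088. H(P,Q) = 0.732047 + 0.310088 = 1.0421

1.0421 bits


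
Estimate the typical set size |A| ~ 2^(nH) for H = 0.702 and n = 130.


log2|A_typical| = nH = 130 * 0.702 = 91.26, so |A_typical| ~ 2^91.26 = 2.965e+27

2.965e+27


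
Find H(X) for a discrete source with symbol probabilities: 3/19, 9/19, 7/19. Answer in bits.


H = -sum(p_i * log2(p_i)). Terms: -(3/19)*log2(3/19) = 0.420468; -(9/19)*log2(9/19) = 0.510633; -(7/19)*log2(7/19) = 0.530737. H = 0.420468 + 0.510633 + 0.530737 = 1.4618

1.4618 bits


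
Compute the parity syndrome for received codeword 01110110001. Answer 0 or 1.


Syndrome = XOR of all bits = 0 XOR 1 XOR 1 XOR 1 XOR 0 XOR 1 XOR 1 XOR 0 XOR 0 XOR 0 XOR 1 = 0

0


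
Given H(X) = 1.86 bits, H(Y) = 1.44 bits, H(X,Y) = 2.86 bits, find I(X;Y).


I(X;Y) = H(X) + H(Y) - H(X,Y) = 1.86 + 1.44 - 2.86 = 0.44

0.44 bits


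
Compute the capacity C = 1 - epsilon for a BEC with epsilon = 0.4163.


C = 1 - epsilon = 1 - 0.4163 = 0.5837

0.5837 bits


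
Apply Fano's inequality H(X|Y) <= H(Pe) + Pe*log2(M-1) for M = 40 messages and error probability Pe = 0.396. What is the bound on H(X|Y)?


H(Pe) = -Pe*log2(Pe) - (1-Pe)*log2(1-Pe) = -0.396*log2(0.396) - 0.604*log2(0.604) = 0.529225 + 0.439337 = 0.9686. Pe*log2(M-1) = 0.396*log2(39) = 2.093019. Bound = H(Pe) + Pe*log2(M-1) = 0.529225 + 0.439337 + 2.093019 = 3.0616

3.0616 bits


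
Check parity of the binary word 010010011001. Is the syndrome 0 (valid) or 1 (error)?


Syndrome = XOR of all bits = 0 XOR 1 XOR 0 XOR 0 XOR 1 XOR 0 XOR 0 XOR 1 XOR 1 XOR 0 XOR 0 XOR 1 = 1

1


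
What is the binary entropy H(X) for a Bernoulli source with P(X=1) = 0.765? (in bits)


H = -p*log2(p) - (1-p)*log2(1-p). -0.765*log2(0.765) = 0.295648; -0.235*log2(0.235) = 0.490978. H = 0.295648 + 0.490978 = 0.7866

0.7866 bits


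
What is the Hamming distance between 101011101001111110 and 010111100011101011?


Count differing positions: ^ ^ ^ ^ . . . . ^ . ^ . . ^ . ^ . ^ = 9 differences

9


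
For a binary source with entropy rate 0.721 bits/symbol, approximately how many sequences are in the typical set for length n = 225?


log2|A_typical| = nH = 225 * 0.721 = 162.225, so |A_typical| ~ 2^162.225 = 6.833e+48

6.833e+48


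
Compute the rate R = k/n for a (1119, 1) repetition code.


Rate = k/n = 1/1119

1/1119


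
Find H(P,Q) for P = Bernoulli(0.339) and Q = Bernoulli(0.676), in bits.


H(P,Q) = -p*log2(q) - (1-p)*log2(1-q). -0.339*log2(0.676) = 0.191503; -0.661*log2(0.324) = 1.074743. H(P,Q) = 0.191503 + 1.074743 = 1.2662

1.2662 bits


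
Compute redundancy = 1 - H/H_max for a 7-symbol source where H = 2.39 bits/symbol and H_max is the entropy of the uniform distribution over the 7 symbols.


H_max = log2(K) = log2(7) = 2.8074 bits/symbol. Redundancy = 1 - H/H_max = 1 - 2.39/2.8074 = 1 - 0.8513 = 0.1487

0.1487


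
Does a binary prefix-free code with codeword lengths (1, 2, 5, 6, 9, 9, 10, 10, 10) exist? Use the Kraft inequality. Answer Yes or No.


Kraft sum = sum(2^(-l_i)) = 0.8037, need <= 1. Result: satisfied (a binary prefix-free code with these lengths exists)

Yes


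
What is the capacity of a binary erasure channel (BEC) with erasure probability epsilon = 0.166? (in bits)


C = 1 - epsilon = 1 - 0.166 = 0.834

0.834 bits


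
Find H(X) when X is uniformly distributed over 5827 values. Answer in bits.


H = log2(n) = log2(5827) = 12.5085

12.5085 bits


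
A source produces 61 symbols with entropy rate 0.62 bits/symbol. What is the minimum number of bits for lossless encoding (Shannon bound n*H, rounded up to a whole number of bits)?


Minimum bits >= n * H = 61 * 0.62 = 37.82, rounded up to a whole number of bits = 38

38 bits


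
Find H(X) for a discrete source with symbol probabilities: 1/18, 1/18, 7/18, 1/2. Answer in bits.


H = -sum(p_i * log2(p_i)). Terms: -(1/18)*log2(1/18) = 0.231663; -(1/18)*log2(1/18) = 0.231663; -(7/18)*log2(7/18) = 0.529888; -(1/2)*log2(1/2) = 0.500000. H = 0.231663 + 0.231663 + 0.529888 + 0.500000 = 1.4932

1.4932 bits


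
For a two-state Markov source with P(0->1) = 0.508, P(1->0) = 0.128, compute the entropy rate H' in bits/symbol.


Stationary distribution: pi_0 = p10/(p01+p10) = 0.2013, pi_1 = 0.7987. Entropy rate H' = pi_0*H(p01) + pi_1*H(p10) = 0.2013*0.9998 + 0.7987*0.5519 = 0.6421

0.6421 bits/symbol


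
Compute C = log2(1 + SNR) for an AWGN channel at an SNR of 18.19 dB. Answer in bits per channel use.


SNR_linear = 10^(18.19/10) = 65.9174; C = log2(1 + SNR_linear) = log2(1 + 65.9174) = 6.0643

6.0643 bits/channel use


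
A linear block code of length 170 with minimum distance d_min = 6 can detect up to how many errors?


Detection capability = d_min - 1 = 6 - 1 = 5

5 errors


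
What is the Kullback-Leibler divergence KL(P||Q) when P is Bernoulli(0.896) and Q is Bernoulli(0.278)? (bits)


KL = p*log2(p/q) + (1-p)*log2((1-p)/(1-q)) = 0.896*log2(0.896/0.278) + 0.104*log2(0.104/0.722) = 1.2221

1.2221 bits


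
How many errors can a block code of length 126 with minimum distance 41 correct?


Correction capability = floor((d-1)/2) = floor((41-1)/2) = 20

20 errors


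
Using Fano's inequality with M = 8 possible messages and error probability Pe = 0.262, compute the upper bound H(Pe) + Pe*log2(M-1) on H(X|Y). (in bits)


H(Pe) = -Pe*log2(Pe) - (1-Pe)*log2(1-Pe) = -0.262*log2(0.262) - 0.738*log2(0.738) = 0.506279 + 0.323471 = 0.8297. Pe*log2(M-1) = 0.262*log2(7) = 0.735527. Bound = H(Pe) + Pe*log2(M-1) = 0.506279 + 0.323471 + 0.735527 = 1.5653

1.5653 bits


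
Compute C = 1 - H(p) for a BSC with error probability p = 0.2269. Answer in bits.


H(p) = -p*log2(p) - (1-p)*log2(1-p) = -0.2269*log2(0.2269) - 0.7731*log2(0.7731) = 0.485537 + 0.287031 = 0.7726. C = 1 - H(p) = 1 - 0.7726 = 0.2274

0.2274 bits


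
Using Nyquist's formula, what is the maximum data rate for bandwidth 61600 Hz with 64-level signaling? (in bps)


Rate = 2 * B * log2(M) = 2 * 61600 * 6.0 = 739200.0

739200.0 bps


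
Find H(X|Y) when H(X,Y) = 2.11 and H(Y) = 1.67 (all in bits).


H(X|Y) = H(X,Y) - H(Y) = 2.11 - 1.67 = 0.44

0.44 bits


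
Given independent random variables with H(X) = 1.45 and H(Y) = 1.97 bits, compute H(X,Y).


For independent variables, H(X,Y) = H(X) + H(Y) = 1.45 + 1.97 = 3.42

3.42 bits


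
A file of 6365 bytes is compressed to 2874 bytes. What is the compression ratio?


Ratio = original / compressed = 6365 / 2874 = 2.2147

2.2147


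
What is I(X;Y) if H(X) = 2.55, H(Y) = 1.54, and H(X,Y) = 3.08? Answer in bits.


I(X;Y) = H(X) + H(Y) - H(X,Y) = 2.55 + 1.54 - 3.08 = 1.01

1.01 bits


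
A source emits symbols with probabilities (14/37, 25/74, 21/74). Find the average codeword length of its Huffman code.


Huffman construction (repeatedly merge the two least-probable nodes; each merge adds 1 bit to every symbol beneath it): 21/74 + 25/74 = 23/37; 14/37 + 23/37 = 1. Resulting codeword lengths (in the order the probabilities were given): (1, 2, 2). L_avg = sum(p_i * l_i) = 14/37*1 + 25/74*2 + 21/74*2 = 60/37 = 1.6216

1.6216 bits


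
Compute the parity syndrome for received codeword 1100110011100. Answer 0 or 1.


Syndrome = XOR of all bits = 1 XOR 1 XOR 0 XOR 0 XOR 1 XOR 1 XOR 0 XOR 0 XOR 1 XOR 1 XOR 1 XOR 0 XOR 0 = 1

1


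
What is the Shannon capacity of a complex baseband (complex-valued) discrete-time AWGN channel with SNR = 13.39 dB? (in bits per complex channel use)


SNR_linear = 10^(13.39/10) = 21.8273; C = log2(1 + SNR_linear) = log2(1 + 21.8273) = 4.5127

4.5127 bits/channel use


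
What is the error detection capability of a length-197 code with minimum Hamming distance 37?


Detection capability = d_min - 1 = 37 - 1 = 36

36 errors


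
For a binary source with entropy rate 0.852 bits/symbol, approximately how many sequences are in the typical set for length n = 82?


log2|A_typical| = nH = 82 * 0.852 = 69.864, so |A_typical| ~ 2^69.864 = 1.074e+21

1.074e+21


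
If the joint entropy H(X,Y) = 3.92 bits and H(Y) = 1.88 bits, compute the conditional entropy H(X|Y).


H(X|Y) = H(X,Y) - H(Y) = 3.92 - 1.88 = 2.04

2.04 bits


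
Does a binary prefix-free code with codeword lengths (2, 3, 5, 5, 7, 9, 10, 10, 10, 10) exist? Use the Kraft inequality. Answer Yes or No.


Kraft sum = sum(2^(-l_i)) = 0.4512, need <= 1. Result: satisfied (a binary prefix-free code with these lengths exists)

Yes


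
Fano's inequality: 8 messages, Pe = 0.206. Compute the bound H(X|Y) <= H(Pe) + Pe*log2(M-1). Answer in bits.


H(Pe) = -Pe*log2(Pe) - (1-Pe)*log2(1-Pe) = -0.206*log2(0.206) - 0.794*log2(0.794) = 0.469532 + 0.264235 = 0.7338. Pe*log2(M-1) = 0.206*log2(7) = 0.578315. Bound = H(Pe) + Pe*log2(M-1) = 0.469532 + 0.264235 + 0.578315 = 1.3121

1.3121 bits


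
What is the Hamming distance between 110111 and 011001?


Count differing positions: ^ . ^ ^ ^ . = 4 differences

4


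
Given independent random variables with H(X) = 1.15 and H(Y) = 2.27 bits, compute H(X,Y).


For independent variables, H(X,Y) = H(X) + H(Y) = 1.15 + 2.27 = 3.42

3.42 bits


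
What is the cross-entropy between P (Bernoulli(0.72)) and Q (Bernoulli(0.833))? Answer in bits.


H(P,Q) = -p*log2(q) - (1-p)*log2(1-q). -0.72*log2(0.833) = 0.189800; -0.28*log2(0.167) = 0.722982. H(P,Q) = 0.189800 + 0.722982 = 0.9128

0.9128 bits


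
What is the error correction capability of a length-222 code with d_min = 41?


Correction capability = floor((d-1)/2) = floor((41-1)/2) = 20

20 errors


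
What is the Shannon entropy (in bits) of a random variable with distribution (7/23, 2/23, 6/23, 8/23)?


H = -sum(p_i * log2(p_i)). Terms: -(7/23)*log2(7/23) = 0.522324; -(2/23)*log2(2/23) = 0.306397; -(6/23)*log2(6/23) = 0.505722; -(8/23)*log2(8/23) = 0.529935. H = 0.522324 + 0.306397 + 0.505722 + 0.529935 = 1.8644

1.8644 bits


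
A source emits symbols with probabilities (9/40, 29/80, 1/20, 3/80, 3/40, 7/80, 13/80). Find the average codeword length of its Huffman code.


Huffman construction (repeatedly merge the two least-probable nodes; each merge adds 1 bit to every symbol beneath it): 3/80 + 1/20 = 7/80; 3/40 + 7/80 = 13/80; 7/80 + 13/80 = 1/4; 13/80 + 9/40 = 31/80; 1/4 + 29/80 = 49/80; 31/80 + 49/80 = 1. Resulting codeword lengths (in the order the probabilities were given): (2, 2, 4, 4, 3, 3, 3). L_avg = sum(p_i * l_i) = 9/40*2 + 29/80*2 + 1/20*4 + 3/80*4 + 3/40*3 + 7/80*3 + 13/80*3 = 5/2 = 2.5

2.5 bits


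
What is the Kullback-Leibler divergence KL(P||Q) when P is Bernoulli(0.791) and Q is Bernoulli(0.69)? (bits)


KL = p*log2(p/q) + (1-p)*log2((1-p)/(1-q)) = 0.791*log2(0.791/0.69) + 0.209*log2(0.209/0.31) = 0.037

0.037 bits


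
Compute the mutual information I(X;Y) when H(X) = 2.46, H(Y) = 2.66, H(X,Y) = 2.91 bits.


I(X;Y) = H(X) + H(Y) - H(X,Y) = 2.46 + 2.66 - 2.91 = 2.21

2.21 bits


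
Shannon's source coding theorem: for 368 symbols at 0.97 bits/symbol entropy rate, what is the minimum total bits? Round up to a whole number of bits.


Minimum bits >= n * H = 368 * 0.97 = 356.96, rounded up to a whole number of bits = 357

357 bits


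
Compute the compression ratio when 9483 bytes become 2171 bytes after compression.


Ratio = original / compressed = 9483 / 2171 = 4.368

4.368


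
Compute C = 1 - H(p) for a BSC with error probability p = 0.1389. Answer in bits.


H(p) = -p*log2(p) - (1-p)*log2(1-p) = -0.1389*log2(0.1389) - 0.8611*log2(0.8611) = 0.395571 + 0.185780 = 0.5814. C = 1 - H(p) = 1 - 0.5814 = 0.4186

0.4186 bits


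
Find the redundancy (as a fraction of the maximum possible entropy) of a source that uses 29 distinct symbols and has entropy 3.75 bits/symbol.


H_max = log2(K) = log2(29) = 4.858 bits/symbol. Redundancy = 1 - H/H_max = 1 - 3.75/4.858 = 1 - 0.7719 = 0.2281

0.2281


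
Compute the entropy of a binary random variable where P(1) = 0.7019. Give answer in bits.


H = -p*log2(p) - (1-p)*log2(1-p). -0.7019*log2(0.7019) = 0.358434; -0.2981*log2(0.2981) = 0.520522. H = 0.358434 + 0.520522 = 0.879

0.879 bits


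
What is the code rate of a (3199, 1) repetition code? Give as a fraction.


Rate = k/n = 1/3199

1/3199


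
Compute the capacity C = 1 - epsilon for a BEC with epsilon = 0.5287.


C = 1 - epsilon = 1 - 0.5287 = 0.4713

0.4713 bits


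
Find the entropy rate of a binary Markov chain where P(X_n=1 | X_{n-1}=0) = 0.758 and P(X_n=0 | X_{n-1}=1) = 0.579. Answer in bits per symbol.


Stationary distribution: pi_0 = p10/(p01+p10) = 0.4331, pi_1 = 0.5669. Entropy rate H' = pi_0*H(p01) + pi_1*H(p10) = 0.4331*0.7984 + 0.5669*0.9819 = 0.9024

0.9024 bits/symbol


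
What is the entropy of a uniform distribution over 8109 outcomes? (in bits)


H = log2(n) = log2(8109) = 12.9853

12.9853 bits


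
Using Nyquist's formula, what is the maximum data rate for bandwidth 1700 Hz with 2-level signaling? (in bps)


Rate = 2 * B * log2(M) = 2 * 1700 * 1.0 = 3400.0

3400.0 bps


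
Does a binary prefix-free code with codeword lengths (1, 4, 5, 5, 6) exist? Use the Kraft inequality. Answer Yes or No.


Kraft sum = sum(2^(-l_i)) = 0.6406, need <= 1. Result: satisfied (a binary prefix-free code with these lengths exists)

Yes


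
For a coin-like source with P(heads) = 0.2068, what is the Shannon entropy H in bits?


H = -p*log2(p) - (1-p)*log2(1-p). -0.2068*log2(0.2068) = 0.470199; -0.7932*log2(0.7932) = 0.265122. H = 0.470199 + 0.265122 = 0.7353

0.7353 bits


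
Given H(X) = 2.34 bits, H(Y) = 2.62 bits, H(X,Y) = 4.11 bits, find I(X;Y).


I(X;Y) = H(X) + H(Y) - H(X,Y) = 2.34 + 2.62 - 4.11 = 0.85

0.85 bits


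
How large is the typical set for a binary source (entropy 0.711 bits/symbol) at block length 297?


log2|A_typical| = nH = 297 * 0.711 = 211.167, so |A_typical| ~ 2^211.167 = 3.695e+63

3.695e+63


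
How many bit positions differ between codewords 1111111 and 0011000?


Count differing positions: ^ ^ . . ^ ^ ^ = 5 differences

5


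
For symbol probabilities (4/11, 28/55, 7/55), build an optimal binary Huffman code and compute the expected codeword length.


Huffman construction (repeatedly merge the two least-probable nodes; each merge adds 1 bit to every symbol beneath it): 7/55 + 4/11 = 27/55; 27/55 + 28/55 = 1. Resulting codeword lengths (in the order the probabilities were given): (2, 1, 2). L_avg = sum(p_i * l_i) = 4/11*2 + 28/55*1 + 7/55*2 = 82/55 = 1.4909

1.4909 bits


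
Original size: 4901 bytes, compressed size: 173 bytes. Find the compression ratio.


Ratio = original / compressed = 4901 / 173 = 28.3295

28.3295


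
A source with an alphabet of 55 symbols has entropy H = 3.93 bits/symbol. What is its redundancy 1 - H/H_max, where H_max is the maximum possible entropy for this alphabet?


H_max = log2(K) = log2(55) = 5.7814 bits/symbol. Redundancy = 1 - H/H_max = 1 - 3.93/5.7814 = 1 - 0.6798 = 0.3202

0.3202


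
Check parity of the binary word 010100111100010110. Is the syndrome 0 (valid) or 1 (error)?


Syndrome = XOR of all bits = 0 XOR 1 XOR 0 XOR 1 XOR 0 XOR 0 XOR 1 XOR 1 XOR 1 XOR 1 XOR 0 XOR 0 XOR 0 XOR 1 XOR 0 XOR 1 XOR 1 XOR 0 = 1

1


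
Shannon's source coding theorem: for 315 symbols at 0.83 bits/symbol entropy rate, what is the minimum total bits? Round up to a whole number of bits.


Minimum bits >= n * H = 315 * 0.83 = 261.45, rounded up to a whole number of bits = 262

262 bits


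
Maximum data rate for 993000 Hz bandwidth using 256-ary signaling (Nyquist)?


Rate = 2 * B * log2(M) = 2 * 993000 * 8.0 = 15888000.0

15888000.0 bps


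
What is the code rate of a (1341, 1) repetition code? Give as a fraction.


Rate = k/n = 1/1341

1/1341


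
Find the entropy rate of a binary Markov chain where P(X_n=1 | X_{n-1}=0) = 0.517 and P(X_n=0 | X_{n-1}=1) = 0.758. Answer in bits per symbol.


Stationary distribution: pi_0 = p10/(p01+p10) = 0.5945, pi_1 = 0.4055. Entropy rate H' = pi_0*H(p01) + pi_1*H(p10) = 0.5945*0.9992 + 0.4055*0.7984 = 0.9177

0.9177 bits/symbol


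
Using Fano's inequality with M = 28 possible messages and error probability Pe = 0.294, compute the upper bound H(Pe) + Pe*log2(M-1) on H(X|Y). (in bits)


H(Pe) = -Pe*log2(Pe) - (1-Pe)*log2(1-Pe) = -0.294*log2(0.294) - 0.706*log2(0.706) = 0.519237 + 0.354595 = 0.8738. Pe*log2(M-1) = 0.294*log2(27) = 1.397937. Bound = H(Pe) + Pe*log2(M-1) = 0.519237 + 0.354595 + 1.397937 = 2.2718

2.2718 bits


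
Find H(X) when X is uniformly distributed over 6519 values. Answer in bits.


H = log2(n) = log2(6519) = 12.6704

12.6704 bits


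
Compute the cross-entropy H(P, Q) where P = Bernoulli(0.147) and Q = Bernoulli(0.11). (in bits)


H(P,Q) = -p*log2(q) - (1-p)*log2(1-q). -0.147*log2(0.11) = 0.468110; -0.853*log2(0.89) = 0.143409. H(P,Q) = 0.468110 + 0.143409 = 0.6115

0.6115 bits


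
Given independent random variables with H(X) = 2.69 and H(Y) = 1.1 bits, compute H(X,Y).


For independent variables, H(X,Y) = H(X) + H(Y) = 2.69 + 1.1 = 3.79

3.79 bits


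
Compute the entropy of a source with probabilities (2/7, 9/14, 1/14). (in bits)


H = -sum(p_i * log2(p_i)). Terms: -(2/7)*log2(2/7) = 0.516387; -(9/14)*log2(9/14) = 0.409776; -(1/14)*log2(1/14) = 0.271954. H = 0.516387 + 0.409776 + 0.271954 = 1.1981

1.1981 bits


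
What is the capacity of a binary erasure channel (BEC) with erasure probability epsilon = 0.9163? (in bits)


C = 1 - epsilon = 1 - 0.9163 = 0.0837

0.0837 bits


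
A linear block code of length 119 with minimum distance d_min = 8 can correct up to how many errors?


Correction capability = floor((d-1)/2) = floor((8-1)/2) = 3

3 errors


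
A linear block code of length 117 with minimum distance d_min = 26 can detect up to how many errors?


Detection capability = d_min - 1 = 26 - 1 = 25

25 errors


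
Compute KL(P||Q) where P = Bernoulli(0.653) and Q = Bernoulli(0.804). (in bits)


KL = p*log2(p/q) + (1-p)*log2((1-p)/(1-q)) = 0.653*log2(0.653/0.804) + 0.347*log2(0.347/0.196) = 0.09

0.09 bits


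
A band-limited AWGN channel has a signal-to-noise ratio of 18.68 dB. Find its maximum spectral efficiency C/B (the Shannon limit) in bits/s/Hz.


SNR_linear = 10^(18.68/10) = 73.7904; C/B = log2(1 + SNR_linear) = log2(1 + 73.7904) = 6.2248

6.2248 bits/s/Hz


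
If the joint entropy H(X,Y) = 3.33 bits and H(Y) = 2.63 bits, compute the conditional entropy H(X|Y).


H(X|Y) = H(X,Y) - H(Y) = 3.33 - 2.63 = 0.7

0.7 bits


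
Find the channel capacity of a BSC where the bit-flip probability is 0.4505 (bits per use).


H(p) = -p*log2(p) - (1-p)*log2(1-p) = -0.4505*log2(0.4505) - 0.5495*log2(0.5495) = 0.518256 + 0.474663 = 0.9929. C = 1 - H(p) = 1 - 0.9929 = 0.0071

0.0071 bits


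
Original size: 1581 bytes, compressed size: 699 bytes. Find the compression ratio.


Ratio = original / compressed = 1581 / 699 = 2.2618

2.2618


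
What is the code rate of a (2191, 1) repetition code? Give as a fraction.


Rate = k/n = 1/2191

1/2191


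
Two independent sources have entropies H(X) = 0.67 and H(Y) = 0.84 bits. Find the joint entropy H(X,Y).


For independent variables, H(X,Y) = H(X) + H(Y) = 0.67 + 0.84 = 1.51

1.51 bits


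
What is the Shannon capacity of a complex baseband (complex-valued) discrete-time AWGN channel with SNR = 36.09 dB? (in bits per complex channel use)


SNR_linear = 10^(36.09/10) = 4064.4333; C = log2(1 + SNR_linear) = log2(1 + 4064.4333) = 11.9892

11.9892 bits/channel use


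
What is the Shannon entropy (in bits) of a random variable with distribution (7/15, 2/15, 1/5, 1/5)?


H = -sum(p_i * log2(p_i)). Terms: -(7/15)*log2(7/15) = 0.513117; -(2/15)*log2(2/15) = 0.387585; -(1/5)*log2(1/5) = 0.464386; -(1/5)*log2(1/5) = 0.464386. H = 0.513117 + 0.387585 + 0.464386 + 0.464386 = 1.8295

1.8295 bits


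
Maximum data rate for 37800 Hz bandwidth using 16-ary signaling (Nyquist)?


Rate = 2 * B * log2(M) = 2 * 37800 * 4.0 = 302400.0

302400.0 bps


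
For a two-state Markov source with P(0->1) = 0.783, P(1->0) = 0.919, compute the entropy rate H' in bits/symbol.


Stationary distribution: pi_0 = p10/(p01+p10) = 0.54, pi_1 = 0.46. Entropy rate H' = pi_0*H(p01) + pi_1*H(p10) = 0.54*0.7547 + 0.46*0.4057 = 0.5941

0.5941 bits/symbol


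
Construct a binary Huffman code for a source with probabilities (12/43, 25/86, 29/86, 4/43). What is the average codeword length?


Huffman construction (repeatedly merge the two least-probable nodes; each merge adds 1 bit to every symbol beneath it): 4/43 + 12/43 = 16/43; 25/86 + 29/86 = 27/43; 16/43 + 27/43 = 1. Resulting codeword lengths (in the order the probabilities were given): (2, 2, 2, 2). L_avg = sum(p_i * l_i) = 12/43*2 + 25/86*2 + 29/86*2 + 4/43*2 = 2

2.0 bits


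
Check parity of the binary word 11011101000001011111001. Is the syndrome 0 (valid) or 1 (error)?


Syndrome = XOR of all bits = 1 XOR 1 XOR 0 XOR 1 XOR 1 XOR 1 XOR 0 XOR 1 XOR 0 XOR 0 XOR 0 XOR 0 XOR 0 XOR 1 XOR 0 XOR 1 XOR 1 XOR 1 XOR 1 XOR 1 XOR 0 XOR 0 XOR 1 = 1

1


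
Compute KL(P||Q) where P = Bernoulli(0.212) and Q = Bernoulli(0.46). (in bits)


KL = p*log2(p/q) + (1-p)*log2((1-p)/(1-q)) = 0.212*log2(0.212/0.46) + 0.788*log2(0.788/0.54) = 0.1927

0.1927 bits


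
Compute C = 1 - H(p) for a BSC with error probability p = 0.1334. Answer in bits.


H(p) = -p*log2(p) - (1-p)*log2(1-p) = -0.1334*log2(0.1334) - 0.8666*log2(0.8666) = 0.387683 + 0.179007 = 0.5667. C = 1 - H(p) = 1 - 0.5667 = 0.4333

0.4333 bits


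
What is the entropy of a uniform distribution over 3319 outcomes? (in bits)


H = log2(n) = log2(3319) = 11.6965

11.6965 bits


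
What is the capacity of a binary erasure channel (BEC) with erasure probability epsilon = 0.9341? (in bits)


C = 1 - epsilon = 1 - 0.9341 = 0.0659

0.0659 bits
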